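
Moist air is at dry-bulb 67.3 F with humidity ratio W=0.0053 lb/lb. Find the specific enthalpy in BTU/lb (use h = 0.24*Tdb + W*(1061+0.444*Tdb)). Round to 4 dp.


h = 0.24*67.3 + 0.0053*(1061+0.444*67.3) = 21.9337 BTU/lb

21.9337 BTU/lb


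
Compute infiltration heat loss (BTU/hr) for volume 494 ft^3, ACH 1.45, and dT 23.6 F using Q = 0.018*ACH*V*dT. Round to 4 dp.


Q = 0.018 * 1.45 * 494 * 23.6 = 304.2842 BTU/hr

304.2842 BTU/hr


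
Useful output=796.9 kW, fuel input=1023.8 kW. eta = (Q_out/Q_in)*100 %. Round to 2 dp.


eta = (796.9/1023.8)*100 = 77.84 %

77.84 %


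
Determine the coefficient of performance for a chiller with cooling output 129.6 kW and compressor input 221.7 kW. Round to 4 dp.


COP = 129.6 / 221.7 = 0.5846

0.5846


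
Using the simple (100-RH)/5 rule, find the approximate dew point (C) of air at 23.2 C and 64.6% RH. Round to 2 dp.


Td = 23.2 - (100-64.6)/5 = 16.12 C

16.12 C


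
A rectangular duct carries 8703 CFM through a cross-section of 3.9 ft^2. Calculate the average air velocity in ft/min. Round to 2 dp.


V = 8703 / 3.9 = 2231.54 ft/min

2231.54 ft/min


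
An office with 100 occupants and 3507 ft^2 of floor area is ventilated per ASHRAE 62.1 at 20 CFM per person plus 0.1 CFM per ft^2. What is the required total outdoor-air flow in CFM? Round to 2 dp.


Total = 100*20 + 3507*0.1 = 2350.70 CFM

2350.70 CFM


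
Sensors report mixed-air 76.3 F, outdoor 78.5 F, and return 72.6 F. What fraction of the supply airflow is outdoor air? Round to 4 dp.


frac = (76.3 - 72.6) / (78.5 - 72.6) = 0.6271

0.6271


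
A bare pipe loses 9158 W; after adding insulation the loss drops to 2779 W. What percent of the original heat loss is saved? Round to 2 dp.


Savings = ((9158-2779)/9158)*100 = 69.65 %

69.65 %


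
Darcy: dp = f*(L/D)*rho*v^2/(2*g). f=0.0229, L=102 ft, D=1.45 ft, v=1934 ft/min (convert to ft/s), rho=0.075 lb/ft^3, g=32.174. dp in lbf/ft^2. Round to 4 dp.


v_fps = 1934/60 = 32.2333 ft/s
dp = 0.0229*(102/1.45)*0.075*32.2333^2/(2*32.174) = 1.9508 lbf/ft^2

1.9508 lbf/ft^2


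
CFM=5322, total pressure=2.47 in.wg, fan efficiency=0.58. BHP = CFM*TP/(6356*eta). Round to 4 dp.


BHP = 5322 * 2.47 / (6356 * 0.58) = 3.5658 hp

3.5658 hp


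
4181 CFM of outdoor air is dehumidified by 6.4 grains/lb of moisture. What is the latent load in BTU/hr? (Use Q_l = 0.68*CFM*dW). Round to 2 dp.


Q = 0.68 * 4181 * 6.4 = 18195.71 BTU/hr

18195.71 BTU/hr


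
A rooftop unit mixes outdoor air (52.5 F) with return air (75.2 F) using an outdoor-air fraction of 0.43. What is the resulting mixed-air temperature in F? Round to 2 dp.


T_mix = 0.43*52.5 + 0.57*75.2 = 65.44 F

65.44 F


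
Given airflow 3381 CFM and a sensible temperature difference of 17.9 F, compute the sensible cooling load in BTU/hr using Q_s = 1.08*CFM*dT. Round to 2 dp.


Q = 1.08 * 3381 * 17.9 = 65361.49 BTU/hr

65361.49 BTU/hr


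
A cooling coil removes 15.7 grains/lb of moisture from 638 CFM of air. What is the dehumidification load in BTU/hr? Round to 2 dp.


Q = 0.68 * 638 * 15.7 = 6811.29 BTU/hr

6811.29 BTU/hr


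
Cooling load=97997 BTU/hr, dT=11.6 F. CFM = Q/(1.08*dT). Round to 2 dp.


CFM = 97997 / (1.08 * 11.6) = 7822.24

7822.24 CFM


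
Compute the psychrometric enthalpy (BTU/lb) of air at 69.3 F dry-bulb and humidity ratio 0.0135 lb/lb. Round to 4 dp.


h = 0.24*69.3 + 0.0135*(1061+0.444*69.3) = 31.3709 BTU/lb

31.3709 BTU/lb


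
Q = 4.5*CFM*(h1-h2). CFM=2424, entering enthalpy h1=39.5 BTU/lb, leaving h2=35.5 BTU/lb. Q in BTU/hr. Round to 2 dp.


Q = 4.5 * 2424 * (39.5 - 35.5) = 43632.00 BTU/hr

43632.00 BTU/hr


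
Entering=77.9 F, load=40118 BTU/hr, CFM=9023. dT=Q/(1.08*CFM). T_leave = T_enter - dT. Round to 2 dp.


dT = 40118/(1.08*9023) = 4.1168
T_leave = 77.9 - 4.1168 = 73.78 F

73.78 F


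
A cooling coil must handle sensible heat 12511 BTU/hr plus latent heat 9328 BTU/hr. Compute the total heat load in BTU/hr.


Qt = 12511 + 9328 = 21839 BTU/hr

21839 BTU/hr


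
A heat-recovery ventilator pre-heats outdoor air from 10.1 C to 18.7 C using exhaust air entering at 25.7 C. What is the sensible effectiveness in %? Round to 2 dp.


eff = (18.7-10.1)/(25.7-10.1)*100 = 55.13 %

55.13 %


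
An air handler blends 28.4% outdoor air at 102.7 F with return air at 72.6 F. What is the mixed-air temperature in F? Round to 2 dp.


T_mix = 72.6 + (28.4/100)*(102.7-72.6) = 81.15 F

81.15 F


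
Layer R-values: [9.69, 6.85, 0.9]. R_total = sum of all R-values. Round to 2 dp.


R_total = 9.69 + 6.85 + 0.9 = 17.44

17.44


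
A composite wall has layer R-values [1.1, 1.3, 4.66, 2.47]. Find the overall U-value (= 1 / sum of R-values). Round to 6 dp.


R_total = 1.1 + 1.3 + 4.66 + 2.47 = 9.53
U = 1/9.53 = 0.104932

0.104932


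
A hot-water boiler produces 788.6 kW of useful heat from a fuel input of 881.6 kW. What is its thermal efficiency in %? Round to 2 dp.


eta = (788.6/881.6)*100 = 89.45 %

89.45 %


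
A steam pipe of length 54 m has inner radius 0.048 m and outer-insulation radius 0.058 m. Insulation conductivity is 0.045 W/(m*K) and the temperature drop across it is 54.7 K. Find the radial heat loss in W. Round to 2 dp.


Q = 2*pi*0.045*54*54.7/ln(0.058/0.048) = 4413.22 W

4413.22 W


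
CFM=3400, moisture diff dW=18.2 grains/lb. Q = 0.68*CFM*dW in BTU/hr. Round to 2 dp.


Q = 0.68 * 3400 * 18.2 = 42078.40 BTU/hr

42078.40 BTU/hr


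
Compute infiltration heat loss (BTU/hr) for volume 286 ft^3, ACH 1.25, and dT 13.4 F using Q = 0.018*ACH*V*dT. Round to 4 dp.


Q = 0.018 * 1.25 * 286 * 13.4 = 86.2290 BTU/hr

86.2290 BTU/hr


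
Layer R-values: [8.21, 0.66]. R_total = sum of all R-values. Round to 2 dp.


R_total = 8.21 + 0.66 = 8.87

8.87


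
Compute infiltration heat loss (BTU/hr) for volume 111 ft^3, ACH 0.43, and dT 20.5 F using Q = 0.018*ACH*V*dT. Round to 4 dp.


Q = 0.018 * 0.43 * 111 * 20.5 = 17.6124 BTU/hr

17.6124 BTU/hr


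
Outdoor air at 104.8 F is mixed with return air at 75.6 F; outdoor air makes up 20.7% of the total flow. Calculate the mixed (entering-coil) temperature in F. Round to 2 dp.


T_mix = 75.6 + (20.7/100)*(104.8-75.6) = 81.64 F

81.64 F


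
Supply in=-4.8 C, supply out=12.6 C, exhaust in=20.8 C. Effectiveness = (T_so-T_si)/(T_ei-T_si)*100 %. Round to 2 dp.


eff = (12.6-(-4.8))/(20.8-(-4.8))*100 = 67.97 %

67.97 %


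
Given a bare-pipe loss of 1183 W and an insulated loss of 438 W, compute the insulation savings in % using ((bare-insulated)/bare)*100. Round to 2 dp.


Savings = ((1183-438)/1183)*100 = 62.98 %

62.98 %


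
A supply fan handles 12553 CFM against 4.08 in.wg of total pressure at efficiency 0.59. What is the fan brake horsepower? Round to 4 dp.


BHP = 12553 * 4.08 / (6356 * 0.59) = 13.6575 hp

13.6575 hp


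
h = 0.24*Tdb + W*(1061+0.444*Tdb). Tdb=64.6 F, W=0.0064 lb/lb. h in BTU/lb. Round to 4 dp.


h = 0.24*64.6 + 0.0064*(1061+0.444*64.6) = 22.4780 BTU/lb

22.4780 BTU/lb


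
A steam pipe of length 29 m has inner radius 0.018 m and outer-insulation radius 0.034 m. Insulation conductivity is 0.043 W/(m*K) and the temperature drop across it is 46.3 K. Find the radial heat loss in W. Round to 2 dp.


Q = 2*pi*0.043*29*46.3/ln(0.034/0.018) = 570.40 W

570.40 W


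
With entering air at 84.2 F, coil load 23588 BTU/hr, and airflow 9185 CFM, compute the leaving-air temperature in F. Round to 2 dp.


dT = 23588/(1.08*9185) = 2.3779
T_leave = 84.2 - 2.3779 = 81.82 F

81.82 F


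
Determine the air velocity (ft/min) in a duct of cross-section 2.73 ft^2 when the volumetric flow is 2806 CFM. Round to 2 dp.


V = 2806 / 2.73 = 1027.84 ft/min

1027.84 ft/min


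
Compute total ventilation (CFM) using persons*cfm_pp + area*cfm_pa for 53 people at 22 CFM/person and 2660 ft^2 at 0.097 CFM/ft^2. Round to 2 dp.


Total = 53*22 + 2660*0.097 = 1424.02 CFM

1424.02 CFM


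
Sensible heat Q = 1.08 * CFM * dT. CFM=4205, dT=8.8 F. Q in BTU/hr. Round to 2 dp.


Q = 1.08 * 4205 * 8.8 = 39964.32 BTU/hr

39964.32 BTU/hr


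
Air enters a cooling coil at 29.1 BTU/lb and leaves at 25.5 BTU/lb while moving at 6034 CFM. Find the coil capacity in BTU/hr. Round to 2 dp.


Q = 4.5 * 6034 * (29.1 - 25.5) = 97750.80 BTU/hr

97750.80 BTU/hr


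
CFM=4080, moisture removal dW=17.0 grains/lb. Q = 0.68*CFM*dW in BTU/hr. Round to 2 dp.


Q = 0.68 * 4080 * 17.0 = 47164.80 BTU/hr

47164.80 BTU/hr


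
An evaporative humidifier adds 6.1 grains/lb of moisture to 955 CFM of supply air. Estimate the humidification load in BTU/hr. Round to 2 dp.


Q = 0.68 * 955 * 6.1 = 3961.34 BTU/hr

3961.34 BTU/hr


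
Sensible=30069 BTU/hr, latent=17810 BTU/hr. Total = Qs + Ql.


Qt = 30069 + 17810 = 47879 BTU/hr

47879 BTU/hr


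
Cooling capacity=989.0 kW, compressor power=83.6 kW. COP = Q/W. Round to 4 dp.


COP = 989.0 / 83.6 = 11.8301

11.8301


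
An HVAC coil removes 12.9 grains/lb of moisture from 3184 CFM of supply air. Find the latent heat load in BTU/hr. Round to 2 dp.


Q = 0.68 * 3184 * 12.9 = 27930.05 BTU/hr

27930.05 BTU/hr


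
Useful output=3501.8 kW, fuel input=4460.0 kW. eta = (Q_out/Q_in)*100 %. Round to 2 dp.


eta = (3501.8/4460.0)*100 = 78.52 %

78.52 %


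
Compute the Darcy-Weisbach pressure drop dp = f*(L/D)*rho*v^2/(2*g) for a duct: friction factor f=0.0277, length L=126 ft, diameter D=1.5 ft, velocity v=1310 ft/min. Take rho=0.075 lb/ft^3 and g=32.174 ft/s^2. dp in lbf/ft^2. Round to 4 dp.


v_fps = 1310/60 = 21.8333 ft/s
dp = 0.0277*(126/1.5)*0.075*21.8333^2/(2*32.174) = 1.2928 lbf/ft^2

1.2928 lbf/ft^2


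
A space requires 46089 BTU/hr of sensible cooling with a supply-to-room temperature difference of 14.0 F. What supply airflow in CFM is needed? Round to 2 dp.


CFM = 46089 / (1.08 * 14.0) = 3048.21

3048.21 CFM


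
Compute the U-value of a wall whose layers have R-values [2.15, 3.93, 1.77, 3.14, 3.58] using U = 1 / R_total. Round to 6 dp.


R_total = 2.15 + 3.93 + 1.77 + 3.14 + 3.58 = 14.57
U = 1/14.57 = 0.068634

0.068634


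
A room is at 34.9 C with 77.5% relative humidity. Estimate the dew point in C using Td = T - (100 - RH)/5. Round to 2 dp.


Td = 34.9 - (100-77.5)/5 = 30.40 C

30.40 C


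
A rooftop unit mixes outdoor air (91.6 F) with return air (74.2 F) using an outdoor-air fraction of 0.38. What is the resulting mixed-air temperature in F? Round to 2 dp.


T_mix = 0.38*91.6 + 0.62*74.2 = 80.81 F

80.81 F


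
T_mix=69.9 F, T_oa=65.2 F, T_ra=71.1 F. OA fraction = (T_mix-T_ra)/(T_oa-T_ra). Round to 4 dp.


frac = (69.9 - 71.1) / (65.2 - 71.1) = 0.2034

0.2034


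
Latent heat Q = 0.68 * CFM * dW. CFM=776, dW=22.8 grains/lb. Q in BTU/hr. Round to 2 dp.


Q = 0.68 * 776 * 22.8 = 12031.10 BTU/hr

12031.10 BTU/hr


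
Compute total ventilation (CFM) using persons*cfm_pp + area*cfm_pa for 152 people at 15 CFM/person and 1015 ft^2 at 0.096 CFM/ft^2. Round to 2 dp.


Total = 152*15 + 1015*0.096 = 2377.44 CFM

2377.44 CFM


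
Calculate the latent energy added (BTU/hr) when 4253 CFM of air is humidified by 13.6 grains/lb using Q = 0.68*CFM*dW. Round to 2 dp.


Q = 0.68 * 4253 * 13.6 = 39331.74 BTU/hr

39331.74 BTU/hr


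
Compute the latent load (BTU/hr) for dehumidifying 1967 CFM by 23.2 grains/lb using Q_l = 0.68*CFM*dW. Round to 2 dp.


Q = 0.68 * 1967 * 23.2 = 31031.39 BTU/hr

31031.39 BTU/hr


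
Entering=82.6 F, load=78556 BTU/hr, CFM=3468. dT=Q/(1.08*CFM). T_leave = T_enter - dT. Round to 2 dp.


dT = 78556/(1.08*3468) = 20.9738
T_leave = 82.6 - 20.9738 = 61.63 F

61.63 F


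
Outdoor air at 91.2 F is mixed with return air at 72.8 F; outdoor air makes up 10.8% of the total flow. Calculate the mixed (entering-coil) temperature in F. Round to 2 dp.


T_mix = 72.8 + (10.8/100)*(91.2-72.8) = 74.79 F

74.79 F


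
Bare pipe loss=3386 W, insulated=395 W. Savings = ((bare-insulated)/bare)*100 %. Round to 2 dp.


Savings = ((3386-395)/3386)*100 = 88.33 %

88.33 %


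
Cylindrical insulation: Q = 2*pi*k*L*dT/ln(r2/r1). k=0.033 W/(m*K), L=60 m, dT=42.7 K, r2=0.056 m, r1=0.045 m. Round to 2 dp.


Q = 2*pi*0.033*60*42.7/ln(0.056/0.045) = 2429.10 W

2429.10 W


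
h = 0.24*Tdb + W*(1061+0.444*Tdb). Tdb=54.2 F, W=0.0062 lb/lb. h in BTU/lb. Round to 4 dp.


h = 0.24*54.2 + 0.0062*(1061+0.444*54.2) = 19.7354 BTU/lb

19.7354 BTU/lb


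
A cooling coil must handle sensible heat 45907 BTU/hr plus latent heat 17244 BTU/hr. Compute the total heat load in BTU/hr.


Qt = 45907 + 17244 = 63151 BTU/hr

63151 BTU/hr


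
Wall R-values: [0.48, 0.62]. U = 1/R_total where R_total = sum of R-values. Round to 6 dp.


R_total = 0.48 + 0.62 = 1.10
U = 1/1.10 = 0.909091

0.909091


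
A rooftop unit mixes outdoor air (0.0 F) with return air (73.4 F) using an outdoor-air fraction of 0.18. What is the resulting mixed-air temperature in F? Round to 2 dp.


T_mix = 0.18*0.0 + 0.82*73.4 = 60.19 F

60.19 F


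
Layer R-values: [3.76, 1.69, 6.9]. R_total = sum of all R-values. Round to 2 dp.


R_total = 3.76 + 1.69 + 6.9 = 12.35

12.35


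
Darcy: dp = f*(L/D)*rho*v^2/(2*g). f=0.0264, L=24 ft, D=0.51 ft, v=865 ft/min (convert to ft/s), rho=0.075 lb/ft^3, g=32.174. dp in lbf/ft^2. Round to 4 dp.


v_fps = 865/60 = 14.4167 ft/s
dp = 0.0264*(24/0.51)*0.075*14.4167^2/(2*32.174) = 0.3010 lbf/ft^2

0.3010 lbf/ft^2


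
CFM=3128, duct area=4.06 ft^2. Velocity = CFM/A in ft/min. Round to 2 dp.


V = 3128 / 4.06 = 770.44 ft/min

770.44 ft/min


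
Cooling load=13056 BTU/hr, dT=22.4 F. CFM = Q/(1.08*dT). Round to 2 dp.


CFM = 13056 / (1.08 * 22.4) = 539.68

539.68 CFM


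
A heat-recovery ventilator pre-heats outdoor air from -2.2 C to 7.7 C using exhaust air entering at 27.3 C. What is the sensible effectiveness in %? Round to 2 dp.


eff = (7.7-(-2.2))/(27.3-(-2.2))*100 = 33.56 %

33.56 %


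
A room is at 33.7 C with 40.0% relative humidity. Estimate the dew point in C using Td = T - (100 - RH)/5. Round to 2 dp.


Td = 33.7 - (100-40.0)/5 = 21.70 C

21.70 C


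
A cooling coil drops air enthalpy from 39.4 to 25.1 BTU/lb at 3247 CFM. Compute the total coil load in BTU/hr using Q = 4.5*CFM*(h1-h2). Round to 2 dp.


Q = 4.5 * 3247 * (39.4 - 25.1) = 208944.45 BTU/hr

208944.45 BTU/hr


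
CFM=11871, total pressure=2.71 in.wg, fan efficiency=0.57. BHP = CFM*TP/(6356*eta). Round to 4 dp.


BHP = 11871 * 2.71 / (6356 * 0.57) = 8.8797 hp

8.8797 hp


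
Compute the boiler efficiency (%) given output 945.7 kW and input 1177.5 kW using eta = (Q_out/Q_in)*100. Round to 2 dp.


eta = (945.7/1177.5)*100 = 80.31 %

80.31 %


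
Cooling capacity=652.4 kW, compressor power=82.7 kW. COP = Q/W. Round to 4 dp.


COP = 652.4 / 82.7 = 7.8888

7.8888


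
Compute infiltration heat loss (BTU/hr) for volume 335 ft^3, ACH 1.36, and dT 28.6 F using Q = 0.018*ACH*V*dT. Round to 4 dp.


Q = 0.018 * 1.36 * 335 * 28.6 = 234.5429 BTU/hr

234.5429 BTU/hr


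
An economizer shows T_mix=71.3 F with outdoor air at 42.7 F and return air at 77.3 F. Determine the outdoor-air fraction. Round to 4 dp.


frac = (71.3 - 77.3) / (42.7 - 77.3) = 0.1734

0.1734


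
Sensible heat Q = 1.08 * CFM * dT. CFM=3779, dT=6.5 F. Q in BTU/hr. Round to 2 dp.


Q = 1.08 * 3779 * 6.5 = 26528.58 BTU/hr

26528.58 BTU/hr


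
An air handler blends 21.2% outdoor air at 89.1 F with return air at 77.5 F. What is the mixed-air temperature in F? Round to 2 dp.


T_mix = 77.5 + (21.2/100)*(89.1-77.5) = 79.96 F

79.96 F


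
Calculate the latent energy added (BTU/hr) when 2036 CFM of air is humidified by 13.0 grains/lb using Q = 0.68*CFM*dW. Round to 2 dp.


Q = 0.68 * 2036 * 13.0 = 17998.24 BTU/hr

17998.24 BTU/hr


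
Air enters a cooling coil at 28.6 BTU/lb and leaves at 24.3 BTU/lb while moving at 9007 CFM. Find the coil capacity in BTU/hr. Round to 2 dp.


Q = 4.5 * 9007 * (28.6 - 24.3) = 174285.45 BTU/hr

174285.45 BTU/hr


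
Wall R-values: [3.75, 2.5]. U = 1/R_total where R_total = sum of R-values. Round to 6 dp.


R_total = 3.75 + 2.5 = 6.25
U = 1/6.25 = 0.160000

0.160000


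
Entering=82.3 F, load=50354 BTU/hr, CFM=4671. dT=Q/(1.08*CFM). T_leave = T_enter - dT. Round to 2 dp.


dT = 50354/(1.08*4671) = 9.9816
T_leave = 82.3 - 9.9816 = 72.32 F

72.32 F


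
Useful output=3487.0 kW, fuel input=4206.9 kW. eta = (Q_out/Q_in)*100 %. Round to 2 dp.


eta = (3487.0/4206.9)*100 = 82.89 %

82.89 %


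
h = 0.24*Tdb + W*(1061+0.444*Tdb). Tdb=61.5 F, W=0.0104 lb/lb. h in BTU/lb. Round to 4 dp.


h = 0.24*61.5 + 0.0104*(1061+0.444*61.5) = 26.0784 BTU/lb

26.0784 BTU/lb


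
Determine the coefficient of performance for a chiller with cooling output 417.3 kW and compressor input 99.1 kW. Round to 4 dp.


COP = 417.3 / 99.1 = 4.2109

4.2109


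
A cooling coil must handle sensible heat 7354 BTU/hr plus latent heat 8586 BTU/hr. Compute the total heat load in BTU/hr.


Qt = 7354 + 8586 = 15940 BTU/hr

15940 BTU/hr


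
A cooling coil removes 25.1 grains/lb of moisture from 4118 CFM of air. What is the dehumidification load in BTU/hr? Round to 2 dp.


Q = 0.68 * 4118 * 25.1 = 70286.02 BTU/hr

70286.02 BTU/hr


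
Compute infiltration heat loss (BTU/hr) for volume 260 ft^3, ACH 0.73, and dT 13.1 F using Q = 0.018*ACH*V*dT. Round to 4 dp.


Q = 0.018 * 0.73 * 260 * 13.1 = 44.7548 BTU/hr

44.7548 BTU/hr


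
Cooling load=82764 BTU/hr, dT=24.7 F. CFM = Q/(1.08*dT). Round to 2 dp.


CFM = 82764 / (1.08 * 24.7) = 3102.56

3102.56 CFM


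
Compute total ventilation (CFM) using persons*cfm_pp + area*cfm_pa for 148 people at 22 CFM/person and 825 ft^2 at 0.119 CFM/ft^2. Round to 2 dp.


Total = 148*22 + 825*0.119 = 3354.18 CFM

3354.18 CFM


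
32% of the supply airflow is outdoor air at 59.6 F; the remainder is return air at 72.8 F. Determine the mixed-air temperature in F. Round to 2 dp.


T_mix = 0.32*59.6 + 0.68*72.8 = 68.58 F

68.58 F


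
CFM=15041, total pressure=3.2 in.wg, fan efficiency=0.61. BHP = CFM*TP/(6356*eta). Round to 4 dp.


BHP = 15041 * 3.2 / (6356 * 0.61) = 12.4140 hp

12.4140 hp


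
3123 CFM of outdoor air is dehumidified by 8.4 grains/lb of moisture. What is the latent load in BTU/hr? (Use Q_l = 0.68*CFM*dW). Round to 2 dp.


Q = 0.68 * 3123 * 8.4 = 17838.58 BTU/hr

17838.58 BTU/hr


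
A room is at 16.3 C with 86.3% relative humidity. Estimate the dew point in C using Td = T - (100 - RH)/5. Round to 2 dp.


Td = 16.3 - (100-86.3)/5 = 13.56 C

13.56 C


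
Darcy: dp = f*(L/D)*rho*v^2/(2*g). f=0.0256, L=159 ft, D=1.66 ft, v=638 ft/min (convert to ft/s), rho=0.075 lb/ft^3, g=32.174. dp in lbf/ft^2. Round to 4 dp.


v_fps = 638/60 = 10.6333 ft/s
dp = 0.0256*(159/1.66)*0.075*10.6333^2/(2*32.174) = 0.3231 lbf/ft^2

0.3231 lbf/ft^2


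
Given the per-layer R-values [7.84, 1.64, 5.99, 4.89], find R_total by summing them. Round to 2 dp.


R_total = 7.84 + 1.64 + 5.99 + 4.89 = 20.36

20.36


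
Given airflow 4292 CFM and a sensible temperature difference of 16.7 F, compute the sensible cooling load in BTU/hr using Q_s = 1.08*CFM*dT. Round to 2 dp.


Q = 1.08 * 4292 * 16.7 = 77410.51 BTU/hr

77410.51 BTU/hr


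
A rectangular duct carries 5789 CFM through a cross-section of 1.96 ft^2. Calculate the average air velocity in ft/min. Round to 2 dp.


V = 5789 / 1.96 = 2953.57 ft/min

2953.57 ft/min


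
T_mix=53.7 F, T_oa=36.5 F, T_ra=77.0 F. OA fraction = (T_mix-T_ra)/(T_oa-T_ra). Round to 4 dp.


frac = (53.7 - 77.0) / (36.5 - 77.0) = 0.5753

0.5753


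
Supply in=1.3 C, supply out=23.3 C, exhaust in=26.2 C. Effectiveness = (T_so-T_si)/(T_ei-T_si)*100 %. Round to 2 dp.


eff = (23.3-1.3)/(26.2-1.3)*100 = 88.35 %

88.35 %


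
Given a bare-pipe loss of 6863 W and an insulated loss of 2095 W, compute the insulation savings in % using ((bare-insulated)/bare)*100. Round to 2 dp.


Savings = ((6863-2095)/6863)*100 = 69.47 %

69.47 %


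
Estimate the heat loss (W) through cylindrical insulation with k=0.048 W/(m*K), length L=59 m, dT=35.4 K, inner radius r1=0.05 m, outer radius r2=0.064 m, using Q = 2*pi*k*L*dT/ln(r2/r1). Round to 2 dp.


Q = 2*pi*0.048*59*35.4/ln(0.064/0.05) = 2551.68 W

2551.68 W


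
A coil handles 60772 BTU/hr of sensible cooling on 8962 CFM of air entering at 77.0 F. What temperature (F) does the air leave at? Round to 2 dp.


dT = 60772/(1.08*8962) = 6.2788
T_leave = 77.0 - 6.2788 = 70.72 F

70.72 F


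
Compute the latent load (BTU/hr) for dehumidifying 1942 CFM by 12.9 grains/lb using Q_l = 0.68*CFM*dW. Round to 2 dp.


Q = 0.68 * 1942 * 12.9 = 17035.22 BTU/hr

17035.22 BTU/hr


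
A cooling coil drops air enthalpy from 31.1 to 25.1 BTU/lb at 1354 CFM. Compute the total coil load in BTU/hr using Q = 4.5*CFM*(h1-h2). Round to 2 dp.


Q = 4.5 * 1354 * (31.1 - 25.1) = 36558.00 BTU/hr

36558.00 BTU/hr


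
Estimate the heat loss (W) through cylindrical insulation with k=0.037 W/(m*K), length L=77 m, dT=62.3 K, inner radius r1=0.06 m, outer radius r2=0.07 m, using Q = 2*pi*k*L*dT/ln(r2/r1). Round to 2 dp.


Q = 2*pi*0.037*77*62.3/ln(0.07/0.06) = 7234.61 W

7234.61 W


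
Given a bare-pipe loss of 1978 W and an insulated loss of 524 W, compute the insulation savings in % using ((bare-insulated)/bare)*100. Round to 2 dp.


Savings = ((1978-524)/1978)*100 = 73.51 %

73.51 %


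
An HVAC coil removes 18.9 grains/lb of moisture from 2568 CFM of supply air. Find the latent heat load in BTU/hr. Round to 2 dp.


Q = 0.68 * 2568 * 18.9 = 33003.94 BTU/hr

33003.94 BTU/hr


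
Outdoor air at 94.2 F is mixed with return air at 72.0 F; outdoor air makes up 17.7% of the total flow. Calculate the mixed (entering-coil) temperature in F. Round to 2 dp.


T_mix = 72.0 + (17.7/100)*(94.2-72.0) = 75.93 F

75.93 F


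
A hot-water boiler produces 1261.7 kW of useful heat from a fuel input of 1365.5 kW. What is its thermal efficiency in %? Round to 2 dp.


eta = (1261.7/1365.5)*100 = 92.40 %

92.40 %


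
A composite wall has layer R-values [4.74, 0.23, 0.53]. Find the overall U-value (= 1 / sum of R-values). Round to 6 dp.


R_total = 4.74 + 0.23 + 0.53 = 5.50
U = 1/5.50 = 0.181818

0.181818


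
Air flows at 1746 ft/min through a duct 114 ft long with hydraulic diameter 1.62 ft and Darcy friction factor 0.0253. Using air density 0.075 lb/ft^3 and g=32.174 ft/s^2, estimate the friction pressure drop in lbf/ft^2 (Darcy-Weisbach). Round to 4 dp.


v_fps = 1746/60 = 29.1 ft/s
dp = 0.0253*(114/1.62)*0.075*29.1^2/(2*32.174) = 1.7572 lbf/ft^2

1.7572 lbf/ft^2


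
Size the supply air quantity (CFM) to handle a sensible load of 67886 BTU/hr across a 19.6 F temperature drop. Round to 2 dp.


CFM = 67886 / (1.08 * 19.6) = 3207.01

3207.01 CFM


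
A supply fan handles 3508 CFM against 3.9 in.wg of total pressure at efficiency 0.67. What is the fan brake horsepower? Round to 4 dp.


BHP = 3508 * 3.9 / (6356 * 0.67) = 3.2127 hp

3.2127 hp


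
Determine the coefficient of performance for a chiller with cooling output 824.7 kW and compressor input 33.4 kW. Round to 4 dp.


COP = 824.7 / 33.4 = 24.6916

24.6916


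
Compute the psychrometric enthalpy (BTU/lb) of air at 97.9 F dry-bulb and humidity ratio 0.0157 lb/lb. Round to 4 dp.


h = 0.24*97.9 + 0.0157*(1061+0.444*97.9) = 40.8361 BTU/lb

40.8361 BTU/lb


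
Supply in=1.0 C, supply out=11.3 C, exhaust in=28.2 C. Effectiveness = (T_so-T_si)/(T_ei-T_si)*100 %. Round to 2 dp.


eff = (11.3-1.0)/(28.2-1.0)*100 = 37.87 %

37.87 %


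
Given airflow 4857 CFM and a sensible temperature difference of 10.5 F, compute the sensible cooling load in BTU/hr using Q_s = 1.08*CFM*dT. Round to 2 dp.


Q = 1.08 * 4857 * 10.5 = 55078.38 BTU/hr

55078.38 BTU/hr


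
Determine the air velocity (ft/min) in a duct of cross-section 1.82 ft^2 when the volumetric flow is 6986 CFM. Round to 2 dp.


V = 6986 / 1.82 = 3838.46 ft/min

3838.46 ft/min


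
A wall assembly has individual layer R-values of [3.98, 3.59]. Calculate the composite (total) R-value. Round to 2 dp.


R_total = 3.98 + 3.59 = 7.57

7.57


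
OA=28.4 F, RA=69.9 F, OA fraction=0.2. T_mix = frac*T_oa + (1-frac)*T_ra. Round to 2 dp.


T_mix = 0.2*28.4 + 0.8*69.9 = 61.60 F

61.60 F


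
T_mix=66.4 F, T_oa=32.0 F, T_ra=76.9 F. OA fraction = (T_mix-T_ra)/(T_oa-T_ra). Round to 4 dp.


frac = (66.4 - 76.9) / (32.0 - 76.9) = 0.2339

0.2339


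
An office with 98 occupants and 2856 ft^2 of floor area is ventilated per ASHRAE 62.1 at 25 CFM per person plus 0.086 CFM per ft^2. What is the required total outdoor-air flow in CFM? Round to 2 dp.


Total = 98*25 + 2856*0.086 = 2695.62 CFM

2695.62 CFM


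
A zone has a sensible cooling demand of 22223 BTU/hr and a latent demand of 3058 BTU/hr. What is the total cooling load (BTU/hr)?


Qt = 22223 + 3058 = 25281 BTU/hr

25281 BTU/hr


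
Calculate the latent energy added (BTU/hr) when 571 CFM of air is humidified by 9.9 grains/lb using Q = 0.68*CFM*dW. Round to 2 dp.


Q = 0.68 * 571 * 9.9 = 3843.97 BTU/hr

3843.97 BTU/hr


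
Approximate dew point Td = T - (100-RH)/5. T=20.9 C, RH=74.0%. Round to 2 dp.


Td = 20.9 - (100-74.0)/5 = 15.70 C

15.70 C


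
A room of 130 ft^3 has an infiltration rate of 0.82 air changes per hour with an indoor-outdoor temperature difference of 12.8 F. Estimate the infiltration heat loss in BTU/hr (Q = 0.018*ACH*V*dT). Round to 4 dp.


Q = 0.018 * 0.82 * 130 * 12.8 = 24.5606 BTU/hr

24.5606 BTU/hr


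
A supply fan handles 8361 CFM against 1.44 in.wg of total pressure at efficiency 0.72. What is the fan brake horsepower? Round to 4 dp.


BHP = 8361 * 1.44 / (6356 * 0.72) = 2.6309 hp

2.6309 hp


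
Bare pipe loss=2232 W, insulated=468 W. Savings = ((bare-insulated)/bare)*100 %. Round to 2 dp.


Savings = ((2232-468)/2232)*100 = 79.03 %

79.03 %


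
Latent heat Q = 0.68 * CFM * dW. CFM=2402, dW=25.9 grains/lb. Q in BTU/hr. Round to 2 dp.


Q = 0.68 * 2402 * 25.9 = 42304.02 BTU/hr

42304.02 BTU/hr


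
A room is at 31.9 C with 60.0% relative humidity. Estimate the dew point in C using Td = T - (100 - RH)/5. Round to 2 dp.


Td = 31.9 - (100-60.0)/5 = 23.90 C

23.90 C


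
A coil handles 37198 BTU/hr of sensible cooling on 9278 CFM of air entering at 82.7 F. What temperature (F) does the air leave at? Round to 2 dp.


dT = 37198/(1.08*9278) = 3.7123
T_leave = 82.7 - 3.7123 = 78.99 F

78.99 F


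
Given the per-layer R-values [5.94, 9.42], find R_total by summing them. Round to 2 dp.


R_total = 5.94 + 9.42 = 15.36

15.36


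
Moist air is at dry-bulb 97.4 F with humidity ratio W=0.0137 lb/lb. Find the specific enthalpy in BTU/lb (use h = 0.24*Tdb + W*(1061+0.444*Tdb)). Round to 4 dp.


h = 0.24*97.4 + 0.0137*(1061+0.444*97.4) = 38.5042 BTU/lb

38.5042 BTU/lb


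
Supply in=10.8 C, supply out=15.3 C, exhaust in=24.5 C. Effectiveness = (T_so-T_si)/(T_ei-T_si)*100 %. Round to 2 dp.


eff = (15.3-10.8)/(24.5-10.8)*100 = 32.85 %

32.85 %


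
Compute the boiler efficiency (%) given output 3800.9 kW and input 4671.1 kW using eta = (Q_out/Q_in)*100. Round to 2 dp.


eta = (3800.9/4671.1)*100 = 81.37 %

81.37 %


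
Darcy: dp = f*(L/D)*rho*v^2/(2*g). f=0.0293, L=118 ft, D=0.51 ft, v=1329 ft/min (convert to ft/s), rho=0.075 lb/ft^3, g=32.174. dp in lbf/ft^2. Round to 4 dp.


v_fps = 1329/60 = 22.15 ft/s
dp = 0.0293*(118/0.51)*0.075*22.15^2/(2*32.174) = 3.8766 lbf/ft^2

3.8766 lbf/ft^2


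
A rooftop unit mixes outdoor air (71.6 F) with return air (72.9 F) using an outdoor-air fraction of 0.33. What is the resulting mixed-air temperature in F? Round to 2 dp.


T_mix = 0.33*71.6 + 0.67*72.9 = 72.47 F

72.47 F


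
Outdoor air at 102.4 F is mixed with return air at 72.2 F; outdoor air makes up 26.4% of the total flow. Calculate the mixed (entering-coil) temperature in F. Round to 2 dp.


T_mix = 72.2 + (26.4/100)*(102.4-72.2) = 80.17 F

80.17 F


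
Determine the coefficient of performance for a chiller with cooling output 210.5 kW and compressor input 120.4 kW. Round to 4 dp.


COP = 210.5 / 120.4 = 1.7483

1.7483


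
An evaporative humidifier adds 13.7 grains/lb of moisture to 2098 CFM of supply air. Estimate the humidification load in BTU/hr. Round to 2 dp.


Q = 0.68 * 2098 * 13.7 = 19544.97 BTU/hr

19544.97 BTU/hr


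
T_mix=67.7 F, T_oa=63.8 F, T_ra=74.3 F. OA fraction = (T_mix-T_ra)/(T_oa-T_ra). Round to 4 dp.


frac = (67.7 - 74.3) / (63.8 - 74.3) = 0.6286

0.6286


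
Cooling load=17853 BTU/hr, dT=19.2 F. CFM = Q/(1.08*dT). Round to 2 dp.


CFM = 17853 / (1.08 * 19.2) = 860.97

860.97 CFM


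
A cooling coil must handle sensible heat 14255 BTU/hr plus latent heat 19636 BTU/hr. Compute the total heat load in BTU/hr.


Qt = 14255 + 19636 = 33891 BTU/hr

33891 BTU/hr


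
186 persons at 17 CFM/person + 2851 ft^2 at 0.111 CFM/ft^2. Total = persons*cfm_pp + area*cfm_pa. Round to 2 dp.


Total = 186*17 + 2851*0.111 = 3478.46 CFM

3478.46 CFM


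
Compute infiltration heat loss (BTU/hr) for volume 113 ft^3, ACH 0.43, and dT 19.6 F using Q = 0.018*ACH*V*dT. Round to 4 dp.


Q = 0.018 * 0.43 * 113 * 19.6 = 17.1426 BTU/hr

17.1426 BTU/hr


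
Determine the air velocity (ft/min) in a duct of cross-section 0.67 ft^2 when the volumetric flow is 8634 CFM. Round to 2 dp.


V = 8634 / 0.67 = 12886.57 ft/min

12886.57 ft/min


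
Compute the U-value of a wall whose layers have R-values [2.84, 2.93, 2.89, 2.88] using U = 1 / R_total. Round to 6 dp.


R_total = 2.84 + 2.93 + 2.89 + 2.88 = 11.54
U = 1/11.54 = 0.086655

0.086655


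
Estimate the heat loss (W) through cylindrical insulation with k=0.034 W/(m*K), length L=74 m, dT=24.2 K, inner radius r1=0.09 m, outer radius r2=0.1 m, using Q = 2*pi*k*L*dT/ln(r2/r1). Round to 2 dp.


Q = 2*pi*0.034*74*24.2/ln(0.1/0.09) = 3631.01 W

3631.01 W


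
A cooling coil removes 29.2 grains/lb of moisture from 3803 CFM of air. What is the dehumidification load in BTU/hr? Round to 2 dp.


Q = 0.68 * 3803 * 29.2 = 75512.37 BTU/hr

75512.37 BTU/hr


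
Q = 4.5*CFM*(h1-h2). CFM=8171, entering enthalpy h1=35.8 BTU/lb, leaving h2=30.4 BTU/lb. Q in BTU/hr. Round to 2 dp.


Q = 4.5 * 8171 * (35.8 - 30.4) = 198555.30 BTU/hr

198555.30 BTU/hr


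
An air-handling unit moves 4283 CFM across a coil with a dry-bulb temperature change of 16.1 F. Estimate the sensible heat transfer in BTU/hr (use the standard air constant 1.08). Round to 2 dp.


Q = 1.08 * 4283 * 16.1 = 74472.80 BTU/hr

74472.80 BTU/hr


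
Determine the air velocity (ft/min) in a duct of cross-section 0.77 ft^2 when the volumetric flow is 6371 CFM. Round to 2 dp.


V = 6371 / 0.77 = 8274.03 ft/min

8274.03 ft/min


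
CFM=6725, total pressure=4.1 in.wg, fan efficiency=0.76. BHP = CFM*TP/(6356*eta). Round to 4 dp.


BHP = 6725 * 4.1 / (6356 * 0.76) = 5.7079 hp

5.7079 hp


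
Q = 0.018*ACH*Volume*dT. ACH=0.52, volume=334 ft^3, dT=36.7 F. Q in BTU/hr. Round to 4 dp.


Q = 0.018 * 0.52 * 334 * 36.7 = 114.7330 BTU/hr

114.7330 BTU/hr


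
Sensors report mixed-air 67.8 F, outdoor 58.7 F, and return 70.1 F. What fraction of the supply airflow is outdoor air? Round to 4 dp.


frac = (67.8 - 70.1) / (58.7 - 70.1) = 0.2018

0.2018


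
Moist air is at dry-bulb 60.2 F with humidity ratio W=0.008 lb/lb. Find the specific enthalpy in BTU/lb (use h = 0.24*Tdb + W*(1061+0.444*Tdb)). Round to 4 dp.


h = 0.24*60.2 + 0.008*(1061+0.444*60.2) = 23.1498 BTU/lb

23.1498 BTU/lb


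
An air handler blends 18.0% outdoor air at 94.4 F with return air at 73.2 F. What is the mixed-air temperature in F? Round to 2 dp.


T_mix = 73.2 + (18.0/100)*(94.4-73.2) = 77.02 F

77.02 F


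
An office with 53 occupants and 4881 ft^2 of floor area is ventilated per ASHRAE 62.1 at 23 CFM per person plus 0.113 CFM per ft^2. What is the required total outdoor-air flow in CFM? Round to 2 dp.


Total = 53*23 + 4881*0.113 = 1770.55 CFM

1770.55 CFM


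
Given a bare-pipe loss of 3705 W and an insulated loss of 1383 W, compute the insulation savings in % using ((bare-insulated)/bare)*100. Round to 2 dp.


Savings = ((3705-1383)/3705)*100 = 62.67 %

62.67 %


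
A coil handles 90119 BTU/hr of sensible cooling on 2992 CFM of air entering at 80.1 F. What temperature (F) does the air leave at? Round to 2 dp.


dT = 90119/(1.08*2992) = 27.8889
T_leave = 80.1 - 27.8889 = 52.21 F

52.21 F


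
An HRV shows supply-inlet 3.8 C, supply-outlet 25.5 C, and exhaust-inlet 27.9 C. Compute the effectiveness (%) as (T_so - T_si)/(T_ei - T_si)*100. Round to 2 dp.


eff = (25.5-3.8)/(27.9-3.8)*100 = 90.04 %

90.04 %


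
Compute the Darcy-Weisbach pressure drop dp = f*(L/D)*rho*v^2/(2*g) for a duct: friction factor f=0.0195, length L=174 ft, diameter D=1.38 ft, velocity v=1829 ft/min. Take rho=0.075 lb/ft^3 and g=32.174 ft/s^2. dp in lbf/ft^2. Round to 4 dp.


v_fps = 1829/60 = 30.4833 ft/s
dp = 0.0195*(174/1.38)*0.075*30.4833^2/(2*32.174) = 2.6629 lbf/ft^2

2.6629 lbf/ft^2


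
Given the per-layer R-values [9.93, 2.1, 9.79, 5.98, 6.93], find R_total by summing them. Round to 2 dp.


R_total = 9.93 + 2.1 + 9.79 + 5.98 + 6.93 = 34.73

34.73


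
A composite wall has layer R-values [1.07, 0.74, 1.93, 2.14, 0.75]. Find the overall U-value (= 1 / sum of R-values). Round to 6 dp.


R_total = 1.07 + 0.74 + 1.93 + 2.14 + 0.75 = 6.63
U = 1/6.63 = 0.150830

0.150830


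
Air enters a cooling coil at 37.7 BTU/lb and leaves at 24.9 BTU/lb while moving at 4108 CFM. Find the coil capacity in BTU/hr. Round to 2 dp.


Q = 4.5 * 4108 * (37.7 - 24.9) = 236620.80 BTU/hr

236620.80 BTU/hr


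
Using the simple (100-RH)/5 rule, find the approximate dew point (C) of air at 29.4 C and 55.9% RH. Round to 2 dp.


Td = 29.4 - (100-55.9)/5 = 20.58 C

20.58 C


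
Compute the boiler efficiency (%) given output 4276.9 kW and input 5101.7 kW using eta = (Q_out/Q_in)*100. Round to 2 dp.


eta = (4276.9/5101.7)*100 = 83.83 %

83.83 %


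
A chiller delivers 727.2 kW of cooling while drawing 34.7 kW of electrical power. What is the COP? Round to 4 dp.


COP = 727.2 / 34.7 = 20.9568

20.9568


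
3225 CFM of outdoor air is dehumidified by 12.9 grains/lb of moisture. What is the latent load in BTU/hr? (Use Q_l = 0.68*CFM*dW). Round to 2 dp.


Q = 0.68 * 3225 * 12.9 = 28289.70 BTU/hr

28289.70 BTU/hr


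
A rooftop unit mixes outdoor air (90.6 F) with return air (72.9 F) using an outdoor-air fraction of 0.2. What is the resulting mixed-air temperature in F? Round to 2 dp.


T_mix = 0.2*90.6 + 0.8*72.9 = 76.44 F

76.44 F


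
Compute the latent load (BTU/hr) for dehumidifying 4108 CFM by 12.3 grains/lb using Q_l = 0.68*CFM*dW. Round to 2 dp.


Q = 0.68 * 4108 * 12.3 = 34359.31 BTU/hr

34359.31 BTU/hr


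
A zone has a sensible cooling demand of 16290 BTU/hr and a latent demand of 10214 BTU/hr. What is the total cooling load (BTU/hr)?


Qt = 16290 + 10214 = 26504 BTU/hr

26504 BTU/hr


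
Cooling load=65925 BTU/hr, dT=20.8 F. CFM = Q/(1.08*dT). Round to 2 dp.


CFM = 65925 / (1.08 * 20.8) = 2934.70

2934.70 CFM


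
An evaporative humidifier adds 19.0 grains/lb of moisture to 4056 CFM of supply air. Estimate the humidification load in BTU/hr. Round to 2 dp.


Q = 0.68 * 4056 * 19.0 = 52403.52 BTU/hr

52403.52 BTU/hr


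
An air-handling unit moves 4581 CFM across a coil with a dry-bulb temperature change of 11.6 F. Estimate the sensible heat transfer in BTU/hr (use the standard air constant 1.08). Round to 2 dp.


Q = 1.08 * 4581 * 11.6 = 57390.77 BTU/hr

57390.77 BTU/hr


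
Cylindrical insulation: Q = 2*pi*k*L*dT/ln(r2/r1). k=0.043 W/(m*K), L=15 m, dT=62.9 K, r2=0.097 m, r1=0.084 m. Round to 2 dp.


Q = 2*pi*0.043*15*62.9/ln(0.097/0.084) = 1771.52 W

1771.52 W


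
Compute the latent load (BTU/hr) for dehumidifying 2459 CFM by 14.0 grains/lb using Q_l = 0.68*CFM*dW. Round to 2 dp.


Q = 0.68 * 2459 * 14.0 = 23409.68 BTU/hr

23409.68 BTU/hr


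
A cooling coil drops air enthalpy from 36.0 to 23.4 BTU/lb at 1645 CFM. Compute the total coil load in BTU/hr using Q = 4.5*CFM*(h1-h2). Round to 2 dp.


Q = 4.5 * 1645 * (36.0 - 23.4) = 93271.50 BTU/hr

93271.50 BTU/hr


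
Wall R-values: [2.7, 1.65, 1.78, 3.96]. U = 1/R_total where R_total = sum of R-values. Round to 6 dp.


R_total = 2.7 + 1.65 + 1.78 + 3.96 = 10.09
U = 1/10.09 = 0.099108

0.099108


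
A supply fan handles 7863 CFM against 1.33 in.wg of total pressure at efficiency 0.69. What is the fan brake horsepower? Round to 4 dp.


BHP = 7863 * 1.33 / (6356 * 0.69) = 2.3846 hp

2.3846 hp


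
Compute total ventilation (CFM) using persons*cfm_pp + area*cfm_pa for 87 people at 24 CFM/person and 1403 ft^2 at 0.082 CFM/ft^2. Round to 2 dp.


Total = 87*24 + 1403*0.082 = 2203.05 CFM

2203.05 CFM


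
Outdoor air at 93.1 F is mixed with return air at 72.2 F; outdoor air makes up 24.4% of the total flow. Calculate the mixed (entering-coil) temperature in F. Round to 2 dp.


T_mix = 72.2 + (24.4/100)*(93.1-72.2) = 77.30 F

77.30 F


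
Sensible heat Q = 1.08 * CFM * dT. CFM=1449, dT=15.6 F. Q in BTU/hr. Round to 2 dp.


Q = 1.08 * 1449 * 15.6 = 24412.75 BTU/hr

24412.75 BTU/hr


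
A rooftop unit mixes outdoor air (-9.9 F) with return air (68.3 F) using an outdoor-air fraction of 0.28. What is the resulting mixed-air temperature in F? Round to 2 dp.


T_mix = 0.28*(-9.9) + 0.72*68.3 = 46.40 F

46.40 F


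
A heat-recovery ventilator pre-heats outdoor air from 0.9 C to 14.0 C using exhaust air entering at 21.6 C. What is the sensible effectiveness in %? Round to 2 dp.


eff = (14.0-0.9)/(21.6-0.9)*100 = 63.29 %

63.29 %


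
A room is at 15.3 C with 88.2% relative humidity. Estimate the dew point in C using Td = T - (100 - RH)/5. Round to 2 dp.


Td = 15.3 - (100-88.2)/5 = 12.94 C

12.94 C


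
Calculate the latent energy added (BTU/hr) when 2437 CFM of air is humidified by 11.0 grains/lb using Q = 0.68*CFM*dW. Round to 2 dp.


Q = 0.68 * 2437 * 11.0 = 18228.76 BTU/hr

18228.76 BTU/hr


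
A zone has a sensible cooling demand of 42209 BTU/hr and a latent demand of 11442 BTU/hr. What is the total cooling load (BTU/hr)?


Qt = 42209 + 11442 = 53651 BTU/hr

53651 BTU/hr


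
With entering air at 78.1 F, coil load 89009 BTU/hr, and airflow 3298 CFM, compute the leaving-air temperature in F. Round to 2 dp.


dT = 89009/(1.08*3298) = 24.9896
T_leave = 78.1 - 24.9896 = 53.11 F

53.11 F


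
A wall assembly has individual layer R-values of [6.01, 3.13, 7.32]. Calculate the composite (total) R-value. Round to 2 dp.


R_total = 6.01 + 3.13 + 7.32 = 16.46

16.46


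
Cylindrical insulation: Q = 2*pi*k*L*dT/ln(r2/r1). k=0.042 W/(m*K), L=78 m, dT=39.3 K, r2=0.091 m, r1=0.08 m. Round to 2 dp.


Q = 2*pi*0.042*78*39.3/ln(0.091/0.08) = 6278.99 W

6278.99 W


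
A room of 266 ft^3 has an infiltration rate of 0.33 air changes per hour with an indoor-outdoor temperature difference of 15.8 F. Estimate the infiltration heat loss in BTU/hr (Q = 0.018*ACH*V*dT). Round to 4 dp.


Q = 0.018 * 0.33 * 266 * 15.8 = 24.9646 BTU/hr

24.9646 BTU/hr


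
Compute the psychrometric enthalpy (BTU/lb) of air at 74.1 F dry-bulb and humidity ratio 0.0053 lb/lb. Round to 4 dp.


h = 0.24*74.1 + 0.0053*(1061+0.444*74.1) = 23.5817 BTU/lb

23.5817 BTU/lb


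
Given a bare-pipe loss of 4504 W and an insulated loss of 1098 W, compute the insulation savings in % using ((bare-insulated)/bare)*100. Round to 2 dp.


Savings = ((4504-1098)/4504)*100 = 75.62 %

75.62 %
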